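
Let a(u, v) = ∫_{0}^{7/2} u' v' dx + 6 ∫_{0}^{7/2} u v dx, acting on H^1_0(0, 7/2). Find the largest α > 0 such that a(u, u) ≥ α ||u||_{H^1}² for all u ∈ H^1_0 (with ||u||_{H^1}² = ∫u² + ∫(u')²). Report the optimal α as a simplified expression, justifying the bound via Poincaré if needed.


α = 1

Coercivity of a(·,·) on H^1_0(0, 7/2) means a(u, u) ≥ α ||u||_{H^1}² for every u ∈ H^1_0.
The interval has length L = 7/2, and Poincaré/coercivity depend only on L. Here a(u, u) = ∫(u')² + (6)·∫u².
Here c = 6 ≥ 1, so a(u,u) = ∫(u')² + c∫u² ≥ ∫(u')² + ∫u² = ||u||_{H^1}², i.e. α = 1 works. No larger α is possible: a(u,u) ≥ α||u||_{H^1}² means (1−α)∫(u')² ≥ (α−c)∫u², and for the modes u_n = sin(nπ(x−x₀)/L) (x₀ the left endpoint) one has ∫u_n²/∫(u_n')² = (L/(nπ))² → 0, so a(u_n,u_n)/||u_n||_{H^1}² → 1. Hence the optimal constant is α = 1.
Therefore α = 1.


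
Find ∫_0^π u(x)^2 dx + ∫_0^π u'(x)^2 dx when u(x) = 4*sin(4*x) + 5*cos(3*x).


||u||_{H^1(0,π)}^2 = 3200/7 + 261*π

u'(x) = -15*sin(3*x) + 16*cos(4*x).
Expand u² and (u')² and integrate term by term on (0, π), using: for integers n ≥ 1, ∫_0^π sin²(nx) dx = ∫_0^π cos²(nx) dx = π/2; for n ≠ n', ∫_0^π sin(nx)sin(n'x) dx = ∫_0^π cos(nx)cos(n'x) dx = 0; and by product-to-sum, ∫_0^π sin(nx)cos(n'x) dx = ½∫_0^π [sin((n+n')x) + sin((n−n')x)] dx, which is 0 when n+n' is even and 2n/(n²−n'²) when n+n' is odd (it need not vanish on (0, π)).
  u² squared terms: (4)²·∫sin(4x)² dx = 16·π/2 = 8*π;  (5)²·∫cos(3x)² dx = 25·π/2 = 25*π/2.
  u² cross terms: 2·(4)·(5)·∫sin(4x)·cos(3x) dx = 40·(8/7) = 320/7.
  So ∫_0^π u² dx = 8*π + 25*π/2 + 320/7 = 320/7 + 41*π/2.
  (u')² squared terms: (-15)²·∫sin(3x)² dx = 225·π/2 = 225*π/2;  (16)²·∫cos(4x)² dx = 256·π/2 = 128*π.
  (u')² cross terms: 2·(-15)·(16)·∫sin(3x)·cos(4x) dx = -480·(-6/7) = 2880/7.
  So ∫_0^π (u')² dx = 225*π/2 + 128*π + 2880/7 = 2880/7 + 481*π/2.
||u||_{H^1}^2 = (320/7 + 41*π/2) + (2880/7 + 481*π/2) = 3200/7 + 261*π.


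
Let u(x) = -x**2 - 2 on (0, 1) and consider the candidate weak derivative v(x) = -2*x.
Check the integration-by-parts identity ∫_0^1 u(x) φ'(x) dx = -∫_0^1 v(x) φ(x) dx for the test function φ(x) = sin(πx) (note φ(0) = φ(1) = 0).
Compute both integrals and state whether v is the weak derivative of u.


LHS = 2/π, RHS = 2/π. Yes, v = u' weakly.

u(x) = -x**2 - 2, classical derivative u'(x) = -2*x.
φ(x) = sin(πx), so φ'(x) = π*cos(π*x).
Note φ(0) = φ(1) = 0, so the boundary term u·φ vanishes.
LHS = ∫_0^1 u(x) φ'(x) dx = ∫_0^1 (-π*x^2*cos(π*x) - 2*π*cos(π*x)) dx. Term by term:
  ∫_0^1 -2*π*cos(π*x) dx = 0;  ∫_0^1 -π*x^2*cos(π*x) dx = 2/π.
Sum: 0 + 2/π = 2/π.
So LHS = 2/π.
∫_0^1 v(x) φ(x) dx = ∫_0^1 (-2*x*sin(π*x)) dx. Term by term:
  ∫_0^1 -2*x*sin(π*x) dx = -2/π.
So RHS = -∫_0^1 v(x) φ(x) dx = 2/π.
LHS = RHS, so the identity holds for this test φ.
Moreover u is smooth here and v(x) = u'(x) = -2*x pointwise, so the identity holds for every test function. Hence v is the weak derivative of u.


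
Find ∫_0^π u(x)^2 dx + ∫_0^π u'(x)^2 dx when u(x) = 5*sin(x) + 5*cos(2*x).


||u||_{H^1(0,π)}^2 = -500/3 + 175*π/2

u'(x) = -10*sin(2*x) + 5*cos(x).
Expand u² and (u')² and integrate term by term on (0, π), using: for integers n ≥ 1, ∫_0^π sin²(nx) dx = ∫_0^π cos²(nx) dx = π/2; for n ≠ n', ∫_0^π sin(nx)sin(n'x) dx = ∫_0^π cos(nx)cos(n'x) dx = 0; and by product-to-sum, ∫_0^π sin(nx)cos(n'x) dx = ½∫_0^π [sin((n+n')x) + sin((n−n')x)] dx, which is 0 when n+n' is even and 2n/(n²−n'²) when n+n' is odd (it need not vanish on (0, π)).
  u² squared terms: (5)²·∫cos(2x)² dx = 25·π/2 = 25*π/2;  (5)²·∫sin(x)² dx = 25·π/2 = 25*π/2.
  u² cross terms: 2·(5)·(5)·∫cos(2x)·sin(x) dx = 50·(-2/3) = -100/3.
  So ∫_0^π u² dx = 25*π/2 + 25*π/2 − 100/3 = -100/3 + 25*π.
  (u')² squared terms: (-10)²·∫sin(2x)² dx = 100·π/2 = 50*π;  (5)²·∫cos(x)² dx = 25·π/2 = 25*π/2.
  (u')² cross terms: 2·(-10)·(5)·∫sin(2x)·cos(x) dx = -100·(4/3) = -400/3.
  So ∫_0^π (u')² dx = 50*π + 25*π/2 − 400/3 = -400/3 + 125*π/2.
||u||_{H^1}^2 = (-100/3 + 25*π) + (-400/3 + 125*π/2) = -500/3 + 175*π/2.


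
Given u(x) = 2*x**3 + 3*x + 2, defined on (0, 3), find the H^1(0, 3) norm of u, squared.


||u||_{H^1}^2 = 148488/35

The H^1 norm (squared) on an interval (0, L) is
  ||u||_{H^1}^2 = ∫_0^L u(x)^2 dx + ∫_0^L u'(x)^2 dx.
Compute u'(x) = 6*x**2 + 3.
Then u(x)^2 = 4*x**6 + 12*x**4 + 8*x**3 + 9*x**2 + 12*x + 4 and u'(x)^2 = 36*x**4 + 36*x**2 + 9.
Integrate each monomial from 0 to 3 using ∫_0^3 c·x^n dx = c·3^(n+1)/(n+1):
  ∫_0^3 u(x)^2 dx = ∫_0^3 (4*x^6 + 12*x^4 + 8*x^3 + 9*x^2 + 12*x + 4) dx. Term by term:
    ∫_0^3 4*x^6 dx = 8748/7;  ∫_0^3 12*x^4 dx = 2916/5;  ∫_0^3 8*x^3 dx = 162;
    ∫_0^3 9*x^2 dx = 81;  ∫_0^3 12*x dx = 54;  ∫_0^3 4 dx = 12.
  Sum: 8748/7 + 2916/5 + 162 + 81 + 54 + 12 = 74967/35.
  ∫_0^3 u'(x)^2 dx = ∫_0^3 (36*x^4 + 36*x^2 + 9) dx. Term by term:
    ∫_0^3 36*x^4 dx = 8748/5;  ∫_0^3 36*x^2 dx = 324;  ∫_0^3 9 dx = 27.
  Sum: 8748/5 + 324 + 27 = 10503/5.
Adding: ||u||_{H^1}^2 = 74967/35 + 10503/5 = 148488/35.


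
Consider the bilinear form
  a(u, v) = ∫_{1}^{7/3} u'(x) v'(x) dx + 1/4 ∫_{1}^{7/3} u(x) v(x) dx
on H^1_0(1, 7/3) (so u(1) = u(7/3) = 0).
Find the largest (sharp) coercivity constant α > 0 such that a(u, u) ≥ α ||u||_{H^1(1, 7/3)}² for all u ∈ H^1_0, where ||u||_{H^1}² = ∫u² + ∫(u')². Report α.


α = (4 + 9*π^2)/(16 + 9*π^2)

Coercivity of a(·,·) on H^1_0(1, 7/3) means a(u, u) ≥ α ||u||_{H^1}² for every u ∈ H^1_0.
The interval has length L = 4/3, and Poincaré/coercivity depend only on L. Here a(u, u) = ∫(u')² + (1/4)·∫u².
Here 0 < c = 1/4 < 1. The condition a(u,u) ≥ α||u||_{H^1}² reads (1−α)∫(u')² ≥ (α−c)∫u². Any admissible α is ≤ 1 (rapidly oscillating u have ∫u²/∫(u')² → 0), and α = 1 would force 0 ≥ (1−c)∫u², impossible since c < 1; so 1−α > 0. By the sharp Poincaré inequality on H^1_0 of an interval of length L, ∫(u')² ≥ (π/L)²∫u² with equality for the first sine mode sin(π(x−x₀)/L) (x₀ the left endpoint), so the inequality holds for all u iff (1−α)(π/L)² ≥ α − c, i.e. α ≤ ((π/L)² + c)/((π/L)² + 1) = (1 + c(L/π)²)/(1 + (L/π)²). With (π/L)² = 9*π^2/16 and c = 1/4, the largest admissible constant is α = ((π/L)² + c)/((π/L)² + 1).
Simplifying, α = (4 + 9*π^2)/(16 + 9*π^2).


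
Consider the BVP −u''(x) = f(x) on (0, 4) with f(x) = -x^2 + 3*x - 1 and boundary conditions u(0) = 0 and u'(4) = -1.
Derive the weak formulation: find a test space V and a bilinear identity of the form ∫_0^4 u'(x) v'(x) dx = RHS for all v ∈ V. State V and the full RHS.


V = {v ∈ H^1(0, 4) : v(0) = 0} (test functions vanish at x = 0 where u is specified); weak form: ∫_0^4 u'v' dx = ∫_0^4 (-x^2 + 3*x - 1) v dx − v(4) for all v ∈ V.

Multiply both sides by a test function v and integrate from 0 to 4:
  ∫_0^4 −u''(x) v(x) dx = ∫_0^4 f(x) v(x) dx.
Integrate the LHS by parts once:
  ∫_0^4 −u'' v dx = −[u'(x) v(x)]_0^4 + ∫_0^4 u'(x) v'(x) dx.
Thus ∫_0^4 u'(x) v'(x) dx = ∫_0^4 f(x) v(x) dx + [u'(x) v(x)]_0^4.
Choose V so that boundary terms are either known or forced to vanish.
Mixed BC: u(0) = 0 (Dirichlet) and u'(4) = -1 (Neumann). Define V = {v ∈ H^1(0, 4) : v(0) = 0}. Then [u' v]_0^4 = u'(4)·v(4) − u'(0)·0 = − v(4).
Weak formulation: find u (satisfying any essential BC) such that ∫_0^4 u'(x) v'(x) dx = ∫_0^4 f v dx − v(4) for all v ∈ V (Dirichlet at 0 absorbed into V; Neumann datum at x = 4 contributes the boundary term).
Substituting f(x) = -x^2 + 3*x - 1, the right-hand side is ∫_0^4 (-x^2 + 3*x - 1) v dx − v(4).


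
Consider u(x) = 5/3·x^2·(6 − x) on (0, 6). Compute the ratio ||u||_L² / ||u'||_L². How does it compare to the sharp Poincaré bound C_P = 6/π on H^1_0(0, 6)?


||u||_L² / ||u'||_L² = 3*sqrt(14)/7 < C_P = 6/π.

u(x) = 5/3·x^2·(6 − x), so u'(x) = 5*x*(4 - x).
u(x) = 5/3·x^2·(6 − x) vanishes at x = 0 and x = 6, so u ∈ H^1_0(0, 6). Differentiate via the product rule and integrate the resulting polynomials term by term.
  ∫_0^6 u² dx = ∫_0^6 (25*x^6/9 - 100*x^5/3 + 100*x^4) dx. Term by term:
    ∫_0^6 25*x^6/9 dx = 777600/7;  ∫_0^6 -100*x^5/3 dx = -259200;  ∫_0^6 100*x^4 dx = 155520.
  Sum: 777600/7 − 259200 + 155520 = 51840/7.
  ∫_0^6 (u')² dx = ∫_0^6 (25*x^4 - 200*x^3 + 400*x^2) dx. Term by term:
    ∫_0^6 25*x^4 dx = 38880;  ∫_0^6 -200*x^3 dx = -64800;  ∫_0^6 400*x^2 dx = 28800.
  Sum: 38880 − 64800 + 28800 = 2880.
∫_0^6 u² dx = 51840/7, so ||u||_L² = 72*sqrt(70)/7.
∫_0^6 (u')² dx = 2880, so ||u'||_L² = 24*sqrt(5).
Ratio ||u||_L² / ||u'||_L² = 3*sqrt(14)/7.
Sharp Poincaré constant on H^1_0(0, 6) is C_P = L/π = 6/π, achieved by sin(π/6·x).
A polynomial bump cannot attain the sharp Poincaré constant (only the first sine eigenfunction does), so the ratio is strictly less than C_P, consistent with ||u||_L² ≤ C_P ||u'||_L².


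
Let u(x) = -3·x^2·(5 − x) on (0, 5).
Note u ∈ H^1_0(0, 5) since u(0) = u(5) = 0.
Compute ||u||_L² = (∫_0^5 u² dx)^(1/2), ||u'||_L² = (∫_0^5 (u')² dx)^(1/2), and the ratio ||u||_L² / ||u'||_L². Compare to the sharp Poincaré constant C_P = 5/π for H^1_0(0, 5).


||u||_L² / ||u'||_L² = 5*sqrt(14)/14 < C_P = 5/π.

u(x) = -3·x^2·(5 − x), so u'(x) = 3*x*(3*x - 10).
u(x) = -3·x^2·(5 − x) vanishes at x = 0 and x = 5, so u ∈ H^1_0(0, 5). Differentiate via the product rule and integrate the resulting polynomials term by term.
  ∫_0^5 u² dx = ∫_0^5 (9*x^6 - 90*x^5 + 225*x^4) dx. Term by term:
    ∫_0^5 9*x^6 dx = 703125/7;  ∫_0^5 -90*x^5 dx = -234375;  ∫_0^5 225*x^4 dx = 140625.
  Sum: 703125/7 − 234375 + 140625 = 46875/7.
  ∫_0^5 (u')² dx = ∫_0^5 (81*x^4 - 540*x^3 + 900*x^2) dx. Term by term:
    ∫_0^5 81*x^4 dx = 50625;  ∫_0^5 -540*x^3 dx = -84375;  ∫_0^5 900*x^2 dx = 37500.
  Sum: 50625 − 84375 + 37500 = 3750.
∫_0^5 u² dx = 46875/7, so ||u||_L² = 125*sqrt(21)/7.
∫_0^5 (u')² dx = 3750, so ||u'||_L² = 25*sqrt(6).
Ratio ||u||_L² / ||u'||_L² = 5*sqrt(14)/14.
Sharp Poincaré constant on H^1_0(0, 5) is C_P = L/π = 5/π, achieved by sin(π/5·x).
A polynomial bump cannot attain the sharp Poincaré constant (only the first sine eigenfunction does), so the ratio is strictly less than C_P, consistent with ||u||_L² ≤ C_P ||u'||_L².


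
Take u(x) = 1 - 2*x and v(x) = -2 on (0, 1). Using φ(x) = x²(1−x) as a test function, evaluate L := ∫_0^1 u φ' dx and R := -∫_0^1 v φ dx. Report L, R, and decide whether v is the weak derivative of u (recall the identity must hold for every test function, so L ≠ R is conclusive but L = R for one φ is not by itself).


LHS = 1/6, RHS = 1/6. Yes, v = u' weakly.

u(x) = 1 - 2*x, classical derivative u'(x) = -2.
φ(x) = x²(1−x), so φ'(x) = x*(2 - 3*x).
Note φ(0) = φ(1) = 0, so the boundary term u·φ vanishes.
LHS = ∫_0^1 u(x) φ'(x) dx = ∫_0^1 (6*x^3 - 7*x^2 + 2*x) dx. Term by term:
  ∫_0^1 6*x^3 dx = 3/2;  ∫_0^1 -7*x^2 dx = -7/3;  ∫_0^1 2*x dx = 1.
Sum: 3/2 − 7/3 + 1 = 1/6.
So LHS = 1/6.
∫_0^1 v(x) φ(x) dx = ∫_0^1 (2*x^3 - 2*x^2) dx. Term by term:
  ∫_0^1 2*x^3 dx = 1/2;  ∫_0^1 -2*x^2 dx = -2/3.
Sum: 1/2 − 2/3 = -1/6.
So RHS = -∫_0^1 v(x) φ(x) dx = 1/6.
LHS = RHS, so the identity holds for this test φ.
Moreover u is smooth here and v(x) = u'(x) = -2 pointwise, so the identity holds for every test function. Hence v is the weak derivative of u.


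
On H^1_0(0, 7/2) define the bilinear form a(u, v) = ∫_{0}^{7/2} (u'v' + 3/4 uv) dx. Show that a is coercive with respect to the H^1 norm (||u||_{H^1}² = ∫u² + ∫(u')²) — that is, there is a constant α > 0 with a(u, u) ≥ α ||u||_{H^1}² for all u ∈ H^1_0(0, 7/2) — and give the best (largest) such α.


α = (147 + 16*π^2)/(4*(4*π^2 + 49))

Coercivity of a(·,·) on H^1_0(0, 7/2) means a(u, u) ≥ α ||u||_{H^1}² for every u ∈ H^1_0.
The interval has length L = 7/2, and Poincaré/coercivity depend only on L. Here a(u, u) = ∫(u')² + (3/4)·∫u².
Here 0 < c = 3/4 < 1. The condition a(u,u) ≥ α||u||_{H^1}² reads (1−α)∫(u')² ≥ (α−c)∫u². Any admissible α is ≤ 1 (rapidly oscillating u have ∫u²/∫(u')² → 0), and α = 1 would force 0 ≥ (1−c)∫u², impossible since c < 1; so 1−α > 0. By the sharp Poincaré inequality on H^1_0 of an interval of length L, ∫(u')² ≥ (π/L)²∫u² with equality for the first sine mode sin(π(x−x₀)/L) (x₀ the left endpoint), so the inequality holds for all u iff (1−α)(π/L)² ≥ α − c, i.e. α ≤ ((π/L)² + c)/((π/L)² + 1) = (1 + c(L/π)²)/(1 + (L/π)²). With (π/L)² = 4*π^2/49 and c = 3/4, the largest admissible constant is α = ((π/L)² + c)/((π/L)² + 1).
Simplifying, α = (147 + 16*π^2)/(4*(4*π^2 + 49)).


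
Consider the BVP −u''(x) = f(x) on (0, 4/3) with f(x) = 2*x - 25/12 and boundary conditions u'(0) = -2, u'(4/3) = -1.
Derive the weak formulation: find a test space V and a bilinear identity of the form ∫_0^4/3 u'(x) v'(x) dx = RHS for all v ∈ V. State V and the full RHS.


V = H^1(0, 4/3) (v unrestricted at boundary; u is determined up to an additive constant); weak form: ∫_0^4/3 u'v' dx = ∫_0^4/3 (2*x - 25/12) v dx − v(4/3) + 2·v(0) for all v ∈ V.

Multiply both sides by a test function v and integrate from 0 to 4/3:
  ∫_0^4/3 −u''(x) v(x) dx = ∫_0^4/3 f(x) v(x) dx.
Integrate the LHS by parts once:
  ∫_0^4/3 −u'' v dx = −[u'(x) v(x)]_0^4/3 + ∫_0^4/3 u'(x) v'(x) dx.
Thus ∫_0^4/3 u'(x) v'(x) dx = ∫_0^4/3 f(x) v(x) dx + [u'(x) v(x)]_0^4/3.
Choose V so that boundary terms are either known or forced to vanish.
u has inhomogeneous Neumann u'(0) = -2, u'(4/3) = -1. [u' v]_0^4/3 = (-1)·v(4/3) − (-2)·v(0) = − v(4/3) + 2·v(0). Take V = H^1(0, 4/3); boundary term becomes part of RHS.
Weak formulation: find u (satisfying any essential BC) such that ∫_0^4/3 u'(x) v'(x) dx = ∫_0^4/3 f v dx − v(4/3) + 2·v(0) for all v ∈ V (Neumann data are natural BCs: they enter the RHS as boundary terms).
Substituting f(x) = 2*x - 25/12, the right-hand side is ∫_0^4/3 (2*x - 25/12) v dx − v(4/3) + 2·v(0).
Compatibility check (pure Neumann): taking v ≡ 1 ∈ V gives 0 = ∫_0^4/3 f dx + (-1) − (-2), i.e. ∫_0^4/3 f dx must equal u'(0) − u'(4/3) = -1. Indeed ∫_0^4/3 (2*x - 25/12) dx = -1, so the data are compatible. The solution is then unique only up to an additive constant (fix it e.g. by requiring ∫_0^4/3 u dx = 0).


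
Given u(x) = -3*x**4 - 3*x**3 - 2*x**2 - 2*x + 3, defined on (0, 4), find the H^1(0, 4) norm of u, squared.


||u||_{H^1}^2 = 21074276/21

The H^1 norm (squared) on an interval (0, L) is
  ||u||_{H^1}^2 = ∫_0^L u(x)^2 dx + ∫_0^L u'(x)^2 dx.
Compute u'(x) = -12*x**3 - 9*x**2 - 4*x - 2.
Then u(x)^2 = 9*x**8 + 18*x**7 + 21*x**6 + 24*x**5 - 2*x**4 - 10*x**3 - 8*x**2 - 12*x + 9 and u'(x)^2 = 144*x**6 + 216*x**5 + 177*x**4 + 120*x**3 + 52*x**2 + 16*x + 4.
Integrate each monomial from 0 to 4 using ∫_0^4 c·x^n dx = c·4^(n+1)/(n+1):
  ∫_0^4 u(x)^2 dx = ∫_0^4 (9*x^8 + 18*x^7 + 21*x^6 + 24*x^5 - 2*x^4 - 10*x^3 - 8*x^2 - 12*x + 9) dx. Term by term:
    ∫_0^4 9*x^8 dx = 262144;  ∫_0^4 18*x^7 dx = 147456;  ∫_0^4 21*x^6 dx = 49152;
    ∫_0^4 24*x^5 dx = 16384;  ∫_0^4 -2*x^4 dx = -2048/5;  ∫_0^4 -10*x^3 dx = -640;
    ∫_0^4 -8*x^2 dx = -512/3;  ∫_0^4 -12*x dx = -96;  ∫_0^4 9 dx = 36.
  Sum: 262144 + 147456 + 49152 + 16384 − 2048/5 − 640 − 512/3 − 96 + 36 = 7107836/15.
  ∫_0^4 u'(x)^2 dx = ∫_0^4 (144*x^6 + 216*x^5 + 177*x^4 + 120*x^3 + 52*x^2 + 16*x + 4) dx. Term by term:
    ∫_0^4 144*x^6 dx = 2359296/7;  ∫_0^4 216*x^5 dx = 147456;  ∫_0^4 177*x^4 dx = 181248/5;
    ∫_0^4 120*x^3 dx = 7680;  ∫_0^4 52*x^2 dx = 3328/3;  ∫_0^4 16*x dx = 128;
    ∫_0^4 4 dx = 16.
  Sum: 2359296/7 + 147456 + 181248/5 + 7680 + 3328/3 + 128 + 16 = 55616528/105.
Adding: ||u||_{H^1}^2 = 7107836/15 + 55616528/105 = 21074276/21.


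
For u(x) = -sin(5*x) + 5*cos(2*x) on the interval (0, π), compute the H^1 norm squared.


||u||_{H^1(0,π)}^2 = -500/21 + 151*π/2

u'(x) = -10*sin(2*x) - 5*cos(5*x).
Expand u² and (u')² and integrate term by term on (0, π), using: for integers n ≥ 1, ∫_0^π sin²(nx) dx = ∫_0^π cos²(nx) dx = π/2; for n ≠ n', ∫_0^π sin(nx)sin(n'x) dx = ∫_0^π cos(nx)cos(n'x) dx = 0; and by product-to-sum, ∫_0^π sin(nx)cos(n'x) dx = ½∫_0^π [sin((n+n')x) + sin((n−n')x)] dx, which is 0 when n+n' is even and 2n/(n²−n'²) when n+n' is odd (it need not vanish on (0, π)).
  u² squared terms: (-1)²·∫sin(5x)² dx = 1·π/2 = π/2;  (5)²·∫cos(2x)² dx = 25·π/2 = 25*π/2.
  u² cross terms: 2·(-1)·(5)·∫sin(5x)·cos(2x) dx = -10·(10/21) = -100/21.
  So ∫_0^π u² dx = π/2 + 25*π/2 − 100/21 = -100/21 + 13*π.
  (u')² squared terms: (-10)²·∫sin(2x)² dx = 100·π/2 = 50*π;  (-5)²·∫cos(5x)² dx = 25·π/2 = 25*π/2.
  (u')² cross terms: 2·(-10)·(-5)·∫sin(2x)·cos(5x) dx = 100·(-4/21) = -400/21.
  So ∫_0^π (u')² dx = 50*π + 25*π/2 − 400/21 = -400/21 + 125*π/2.
||u||_{H^1}^2 = (-100/21 + 13*π) + (-400/21 + 125*π/2) = -500/21 + 151*π/2.


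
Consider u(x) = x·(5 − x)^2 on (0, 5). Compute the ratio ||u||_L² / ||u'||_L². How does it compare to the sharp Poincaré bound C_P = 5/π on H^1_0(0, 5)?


||u||_L² / ||u'||_L² = 5*sqrt(14)/14 < C_P = 5/π.

u(x) = x·(5 − x)^2, so u'(x) = (x - 5)*(3*x - 5).
u(x) = x·(5 − x)^2 vanishes at x = 0 and x = 5, so u ∈ H^1_0(0, 5). Differentiate via the product rule and integrate the resulting polynomials term by term.
  ∫_0^5 u² dx = ∫_0^5 (x^6 - 20*x^5 + 150*x^4 - 500*x^3 + 625*x^2) dx. Term by term:
    ∫_0^5 x^6 dx = 78125/7;  ∫_0^5 -20*x^5 dx = -156250/3;  ∫_0^5 150*x^4 dx = 93750;
    ∫_0^5 -500*x^3 dx = -78125;  ∫_0^5 625*x^2 dx = 78125/3.
  Sum: 78125/7 − 156250/3 + 93750 − 78125 + 78125/3 = 15625/21.
  ∫_0^5 (u')² dx = ∫_0^5 (9*x^4 - 120*x^3 + 550*x^2 - 1000*x + 625) dx. Term by term:
    ∫_0^5 9*x^4 dx = 5625;  ∫_0^5 -120*x^3 dx = -18750;  ∫_0^5 550*x^2 dx = 68750/3;
    ∫_0^5 -1000*x dx = -12500;  ∫_0^5 625 dx = 3125.
  Sum: 5625 − 18750 + 68750/3 − 12500 + 3125 = 1250/3.
∫_0^5 u² dx = 15625/21, so ||u||_L² = 125*sqrt(21)/21.
∫_0^5 (u')² dx = 1250/3, so ||u'||_L² = 25*sqrt(6)/3.
Ratio ||u||_L² / ||u'||_L² = 5*sqrt(14)/14.
Sharp Poincaré constant on H^1_0(0, 5) is C_P = L/π = 5/π, achieved by sin(π/5·x).
A polynomial bump cannot attain the sharp Poincaré constant (only the first sine eigenfunction does), so the ratio is strictly less than C_P, consistent with ||u||_L² ≤ C_P ||u'||_L².


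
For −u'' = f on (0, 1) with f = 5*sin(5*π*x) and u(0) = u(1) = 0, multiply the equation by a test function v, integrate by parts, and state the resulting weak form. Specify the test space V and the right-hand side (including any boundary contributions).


V = H^1_0(0, 1) (so v(0) = v(1) = 0); weak form: ∫_0^1 u'v' dx = ∫_0^1 (5*sin(5*π*x)) v dx for all v ∈ V.

Multiply both sides by a test function v and integrate from 0 to 1:
  ∫_0^1 −u''(x) v(x) dx = ∫_0^1 f(x) v(x) dx.
Integrate the LHS by parts once:
  ∫_0^1 −u'' v dx = −[u'(x) v(x)]_0^1 + ∫_0^1 u'(x) v'(x) dx.
Thus ∫_0^1 u'(x) v'(x) dx = ∫_0^1 f(x) v(x) dx + [u'(x) v(x)]_0^1.
Choose V so that boundary terms are either known or forced to vanish.
u is Dirichlet: u(0) = u(1) = 0. Let V = H^1_0(0, 1); then v(0) = v(1) = 0, and [u' v]_0^1 = 0.
Weak formulation: find u (satisfying any essential BC) such that ∫_0^1 u'(x) v'(x) dx = ∫_0^1 f v dx for all v ∈ V.
Substituting f(x) = 5*sin(5*π*x), the right-hand side is ∫_0^1 (5*sin(5*π*x)) v dx.


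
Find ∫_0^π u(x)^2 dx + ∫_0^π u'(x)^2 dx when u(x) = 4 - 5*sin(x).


||u||_{H^1(0,π)}^2 = -80 + 41*π

u'(x) = -5*cos(x).
Expand u² and (u')² and integrate term by term on (0, π), using: for integers n ≥ 1, ∫_0^π sin²(nx) dx = ∫_0^π cos²(nx) dx = π/2; for n ≠ n', ∫_0^π sin(nx)sin(n'x) dx = ∫_0^π cos(nx)cos(n'x) dx = 0; and by product-to-sum, ∫_0^π sin(nx)cos(n'x) dx = ½∫_0^π [sin((n+n')x) + sin((n−n')x)] dx, which is 0 when n+n' is even and 2n/(n²−n'²) when n+n' is odd (it need not vanish on (0, π)). For the constant mode: ∫_0^π 1 dx = π, ∫_0^π cos(nx) dx = 0, ∫_0^π sin(nx) dx = (1−(−1)^n)/n.
  u² squared terms: (4)²·∫1 dx = 16·π = 16*π;  (-5)²·∫sin(x)² dx = 25·π/2 = 25*π/2.
  u² cross terms: 2·(4)·(-5)·∫1·sin(x) dx = -40·(2) = -80.
  So ∫_0^π u² dx = 16*π + 25*π/2 − 80 = -80 + 57*π/2.
  (u')² squared terms: (-5)²·∫cos(x)² dx = 25·π/2 = 25*π/2.
  So ∫_0^π (u')² dx = 25*π/2.
||u||_{H^1}^2 = (-80 + 57*π/2) + (25*π/2) = -80 + 41*π.


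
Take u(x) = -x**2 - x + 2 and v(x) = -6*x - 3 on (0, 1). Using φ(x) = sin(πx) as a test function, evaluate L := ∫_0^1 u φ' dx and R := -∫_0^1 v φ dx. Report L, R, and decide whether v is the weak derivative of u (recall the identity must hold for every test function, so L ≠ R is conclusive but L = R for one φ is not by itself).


LHS = 4/π, RHS = 12/π. No, v is not the weak derivative of u.

u(x) = -x**2 - x + 2, classical derivative u'(x) = -2*x - 1.
φ(x) = sin(πx), so φ'(x) = π*cos(π*x).
Note φ(0) = φ(1) = 0, so the boundary term u·φ vanishes.
LHS = ∫_0^1 u(x) φ'(x) dx = ∫_0^1 (-π*x^2*cos(π*x) - π*x*cos(π*x) + 2*π*cos(π*x)) dx. Term by term:
  ∫_0^1 2*π*cos(π*x) dx = 0;  ∫_0^1 -π*x*cos(π*x) dx = 2/π;  ∫_0^1 -π*x^2*cos(π*x) dx = 2/π.
Sum: 0 + 2/π + 2/π = 4/π.
So LHS = 4/π.
∫_0^1 v(x) φ(x) dx = ∫_0^1 (-6*x*sin(π*x) - 3*sin(π*x)) dx. Term by term:
  ∫_0^1 -3*sin(π*x) dx = -6/π;  ∫_0^1 -6*x*sin(π*x) dx = -6/π.
Sum: -6/π − 6/π = -12/π.
So RHS = -∫_0^1 v(x) φ(x) dx = 12/π.
LHS − RHS = -8/π ≠ 0, so the identity fails.
(For a valid weak derivative the identity must hold for EVERY test function, in particular this one. The failure shows v is NOT the weak derivative of u.)
Correct weak derivative would be u'(x) = -2*x - 1.


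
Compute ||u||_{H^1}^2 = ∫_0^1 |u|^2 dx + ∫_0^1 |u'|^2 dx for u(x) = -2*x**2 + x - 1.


||u||_{H^1}^2 = 19/5

The H^1 norm (squared) on an interval (0, L) is
  ||u||_{H^1}^2 = ∫_0^L u(x)^2 dx + ∫_0^L u'(x)^2 dx.
Compute u'(x) = 1 - 4*x.
Then u(x)^2 = 4*x**4 - 4*x**3 + 5*x**2 - 2*x + 1 and u'(x)^2 = 16*x**2 - 8*x + 1.
Integrate each monomial from 0 to 1 using ∫_0^1 c·x^n dx = c·1^(n+1)/(n+1):
  ∫_0^1 u(x)^2 dx = ∫_0^1 (4*x^4 - 4*x^3 + 5*x^2 - 2*x + 1) dx. Term by term:
    ∫_0^1 4*x^4 dx = 4/5;  ∫_0^1 -4*x^3 dx = -1;  ∫_0^1 5*x^2 dx = 5/3;
    ∫_0^1 -2*x dx = -1;  ∫_0^1 1 dx = 1.
  Sum: 4/5 − 1 + 5/3 − 1 + 1 = 22/15.
  ∫_0^1 u'(x)^2 dx = ∫_0^1 (16*x^2 - 8*x + 1) dx. Term by term:
    ∫_0^1 16*x^2 dx = 16/3;  ∫_0^1 -8*x dx = -4;  ∫_0^1 1 dx = 1.
  Sum: 16/3 − 4 + 1 = 7/3.
Adding: ||u||_{H^1}^2 = 22/15 + 7/3 = 19/5.


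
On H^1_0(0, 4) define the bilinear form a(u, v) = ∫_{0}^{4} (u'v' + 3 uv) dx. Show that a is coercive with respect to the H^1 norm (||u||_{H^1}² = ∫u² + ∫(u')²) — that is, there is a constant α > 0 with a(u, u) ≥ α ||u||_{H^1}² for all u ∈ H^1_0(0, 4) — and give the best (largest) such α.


α = 1

Coercivity of a(·,·) on H^1_0(0, 4) means a(u, u) ≥ α ||u||_{H^1}² for every u ∈ H^1_0.
The interval has length L = 4, and Poincaré/coercivity depend only on L. Here a(u, u) = ∫(u')² + (3)·∫u².
Here c = 3 ≥ 1, so a(u,u) = ∫(u')² + c∫u² ≥ ∫(u')² + ∫u² = ||u||_{H^1}², i.e. α = 1 works. No larger α is possible: a(u,u) ≥ α||u||_{H^1}² means (1−α)∫(u')² ≥ (α−c)∫u², and for the modes u_n = sin(nπ(x−x₀)/L) (x₀ the left endpoint) one has ∫u_n²/∫(u_n')² = (L/(nπ))² → 0, so a(u_n,u_n)/||u_n||_{H^1}² → 1. Hence the optimal constant is α = 1.
Therefore α = 1.


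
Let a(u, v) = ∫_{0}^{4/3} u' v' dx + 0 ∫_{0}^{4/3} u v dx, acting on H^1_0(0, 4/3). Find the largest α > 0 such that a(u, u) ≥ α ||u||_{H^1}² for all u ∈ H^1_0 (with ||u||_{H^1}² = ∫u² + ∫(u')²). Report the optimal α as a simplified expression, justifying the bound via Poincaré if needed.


α = 9*π^2/(16 + 9*π^2)

Coercivity of a(·,·) on H^1_0(0, 4/3) means a(u, u) ≥ α ||u||_{H^1}² for every u ∈ H^1_0.
The interval has length L = 4/3, and Poincaré/coercivity depend only on L. Here a(u, u) = ∫(u')² + (0)·∫u².
Here c = 0, so a(u,u) = ∫(u')² alone. The condition a(u,u) ≥ α||u||_{H^1}² reads (1−α)∫(u')² ≥ (α−c)∫u². Any admissible α is ≤ 1 (rapidly oscillating u have ∫u²/∫(u')² → 0), and α = 1 would force 0 ≥ (1−c)∫u², impossible since c < 1; so 1−α > 0. By the sharp Poincaré inequality on H^1_0 of an interval of length L, ∫(u')² ≥ (π/L)²∫u² with equality for the first sine mode sin(π(x−x₀)/L) (x₀ the left endpoint), so the inequality holds for all u iff (1−α)(π/L)² ≥ α − c, i.e. α ≤ ((π/L)² + c)/((π/L)² + 1) = (1 + c(L/π)²)/(1 + (L/π)²). (Direct route, valid since c ≤ 0: Poincaré gives c∫u² ≥ c(L/π)²∫(u')², so a(u,u) ≥ (1 + c(L/π)²)∫(u')², while ||u||_{H^1}² ≤ (1 + (L/π)²)∫(u')²; dividing yields the same α.) With (π/L)² = 9*π^2/16 and c = 0, the largest admissible constant is α = ((π/L)² + c)/((π/L)² + 1).
Simplifying, α = 9*π^2/(16 + 9*π^2).


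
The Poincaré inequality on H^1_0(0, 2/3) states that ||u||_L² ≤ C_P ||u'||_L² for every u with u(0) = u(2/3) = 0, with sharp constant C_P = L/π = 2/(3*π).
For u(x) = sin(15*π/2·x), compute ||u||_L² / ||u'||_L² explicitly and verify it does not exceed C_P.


||u||_L² / ||u'||_L² = 2/(15*π) < C_P = 2/(3*π).

u(x) = sin(15*π/2·x), so u'(x) = 15*π*cos(15*π*x/2)/2.
Writing u(x) = A·sin(kπx/L) with A = 1 and k = 5, use ∫_0^L sin²(kπx/L) dx = L/2 and ∫_0^L cos²(kπx/L) dx = L/2.
u² = 1·sin²(15*π/2·x) and (u')² = 225*π^2/4·cos²(15*π/2·x), and each of sin², cos² integrates to L/2 = 1/3 over (0, 2/3).
∫_0^2/3 u² dx = 1/3, so ||u||_L² = sqrt(3)/3.
∫_0^2/3 (u')² dx = 75*π^2/4, so ||u'||_L² = 5*sqrt(3)*π/2.
Ratio ||u||_L² / ||u'||_L² = 2/(15*π).
Sharp Poincaré constant on H^1_0(0, 2/3) is C_P = L/π = 2/(3*π), achieved by sin(3*π/2·x).
This is the k = 5 harmonic; the ratio L/(kπ) is strictly less than C_P = L/π, consistent with the sharp inequality ||u||_L² ≤ C_P ||u'||_L².


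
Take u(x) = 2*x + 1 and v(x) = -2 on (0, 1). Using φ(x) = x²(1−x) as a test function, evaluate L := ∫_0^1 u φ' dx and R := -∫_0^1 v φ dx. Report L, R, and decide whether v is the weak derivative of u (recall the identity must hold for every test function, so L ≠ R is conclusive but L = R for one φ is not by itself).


LHS = -1/6, RHS = 1/6. No, v is not the weak derivative of u.

u(x) = 2*x + 1, classical derivative u'(x) = 2.
φ(x) = x²(1−x), so φ'(x) = x*(2 - 3*x).
Note φ(0) = φ(1) = 0, so the boundary term u·φ vanishes.
LHS = ∫_0^1 u(x) φ'(x) dx = ∫_0^1 (-6*x^3 + x^2 + 2*x) dx. Term by term:
  ∫_0^1 -6*x^3 dx = -3/2;  ∫_0^1 x^2 dx = 1/3;  ∫_0^1 2*x dx = 1.
Sum: -3/2 + 1/3 + 1 = -1/6.
So LHS = -1/6.
∫_0^1 v(x) φ(x) dx = ∫_0^1 (2*x^3 - 2*x^2) dx. Term by term:
  ∫_0^1 2*x^3 dx = 1/2;  ∫_0^1 -2*x^2 dx = -2/3.
Sum: 1/2 − 2/3 = -1/6.
So RHS = -∫_0^1 v(x) φ(x) dx = 1/6.
LHS − RHS = -1/3 ≠ 0, so the identity fails.
(For a valid weak derivative the identity must hold for EVERY test function, in particular this one. The failure shows v is NOT the weak derivative of u.)
Correct weak derivative would be u'(x) = 2.


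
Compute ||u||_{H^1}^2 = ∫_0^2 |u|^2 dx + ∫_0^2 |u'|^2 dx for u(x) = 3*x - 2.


||u||_{H^1}^2 = 26

The H^1 norm (squared) on an interval (0, L) is
  ||u||_{H^1}^2 = ∫_0^L u(x)^2 dx + ∫_0^L u'(x)^2 dx.
Compute u'(x) = 3.
Then u(x)^2 = 9*x**2 - 12*x + 4 and u'(x)^2 = 9.
Integrate each monomial from 0 to 2 using ∫_0^2 c·x^n dx = c·2^(n+1)/(n+1):
  ∫_0^2 u(x)^2 dx = ∫_0^2 (9*x^2 - 12*x + 4) dx. Term by term:
    ∫_0^2 9*x^2 dx = 24;  ∫_0^2 -12*x dx = -24;  ∫_0^2 4 dx = 8.
  Sum: 24 − 24 + 8 = 8.
  ∫_0^2 u'(x)^2 dx = ∫_0^2 (9) dx. Term by term:
    ∫_0^2 9 dx = 18.
Adding: ||u||_{H^1}^2 = 8 + 18 = 26.


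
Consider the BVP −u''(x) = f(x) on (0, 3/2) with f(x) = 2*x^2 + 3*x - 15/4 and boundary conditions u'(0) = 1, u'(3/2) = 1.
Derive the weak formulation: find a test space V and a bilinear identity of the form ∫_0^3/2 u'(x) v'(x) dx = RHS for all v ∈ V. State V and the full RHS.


V = H^1(0, 3/2) (v unrestricted at boundary; u is determined up to an additive constant); weak form: ∫_0^3/2 u'v' dx = ∫_0^3/2 (2*x^2 + 3*x - 15/4) v dx + v(3/2) − v(0) for all v ∈ V.

Multiply both sides by a test function v and integrate from 0 to 3/2:
  ∫_0^3/2 −u''(x) v(x) dx = ∫_0^3/2 f(x) v(x) dx.
Integrate the LHS by parts once:
  ∫_0^3/2 −u'' v dx = −[u'(x) v(x)]_0^3/2 + ∫_0^3/2 u'(x) v'(x) dx.
Thus ∫_0^3/2 u'(x) v'(x) dx = ∫_0^3/2 f(x) v(x) dx + [u'(x) v(x)]_0^3/2.
Choose V so that boundary terms are either known or forced to vanish.
u has inhomogeneous Neumann u'(0) = 1, u'(3/2) = 1. [u' v]_0^3/2 = (1)·v(3/2) − (1)·v(0) = v(3/2) − v(0). Take V = H^1(0, 3/2); boundary term becomes part of RHS.
Weak formulation: find u (satisfying any essential BC) such that ∫_0^3/2 u'(x) v'(x) dx = ∫_0^3/2 f v dx + v(3/2) − v(0) for all v ∈ V (Neumann data are natural BCs: they enter the RHS as boundary terms).
Substituting f(x) = 2*x^2 + 3*x - 15/4, the right-hand side is ∫_0^3/2 (2*x^2 + 3*x - 15/4) v dx + v(3/2) − v(0).
Compatibility check (pure Neumann): taking v ≡ 1 ∈ V gives 0 = ∫_0^3/2 f dx + (1) − (1), i.e. ∫_0^3/2 f dx must equal u'(0) − u'(3/2) = 0. Indeed ∫_0^3/2 (2*x^2 + 3*x - 15/4) dx = 0, so the data are compatible. The solution is then unique only up to an additive constant (fix it e.g. by requiring ∫_0^3/2 u dx = 0).


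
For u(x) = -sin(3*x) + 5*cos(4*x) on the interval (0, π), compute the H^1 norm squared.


||u||_{H^1(0,π)}^2 = 1020/7 + 435*π/2

u'(x) = -20*sin(4*x) - 3*cos(3*x).
Expand u² and (u')² and integrate term by term on (0, π), using: for integers n ≥ 1, ∫_0^π sin²(nx) dx = ∫_0^π cos²(nx) dx = π/2; for n ≠ n', ∫_0^π sin(nx)sin(n'x) dx = ∫_0^π cos(nx)cos(n'x) dx = 0; and by product-to-sum, ∫_0^π sin(nx)cos(n'x) dx = ½∫_0^π [sin((n+n')x) + sin((n−n')x)] dx, which is 0 when n+n' is even and 2n/(n²−n'²) when n+n' is odd (it need not vanish on (0, π)).
  u² squared terms: (-1)²·∫sin(3x)² dx = 1·π/2 = π/2;  (5)²·∫cos(4x)² dx = 25·π/2 = 25*π/2.
  u² cross terms: 2·(-1)·(5)·∫sin(3x)·cos(4x) dx = -10·(-6/7) = 60/7.
  So ∫_0^π u² dx = π/2 + 25*π/2 + 60/7 = 60/7 + 13*π.
  (u')² squared terms: (-20)²·∫sin(4x)² dx = 400·π/2 = 200*π;  (-3)²·∫cos(3x)² dx = 9·π/2 = 9*π/2.
  (u')² cross terms: 2·(-20)·(-3)·∫sin(4x)·cos(3x) dx = 120·(8/7) = 960/7.
  So ∫_0^π (u')² dx = 200*π + 9*π/2 + 960/7 = 960/7 + 409*π/2.
||u||_{H^1}^2 = (60/7 + 13*π) + (960/7 + 409*π/2) = 1020/7 + 435*π/2.


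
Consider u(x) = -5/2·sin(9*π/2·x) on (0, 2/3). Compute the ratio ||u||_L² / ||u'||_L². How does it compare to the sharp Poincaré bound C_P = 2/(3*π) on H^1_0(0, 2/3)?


||u||_L² / ||u'||_L² = 2/(9*π) < C_P = 2/(3*π).

u(x) = -5/2·sin(9*π/2·x), so u'(x) = -45*π*cos(9*π*x/2)/4.
Writing u(x) = A·sin(kπx/L) with A = -5/2 and k = 3, use ∫_0^L sin²(kπx/L) dx = L/2 and ∫_0^L cos²(kπx/L) dx = L/2.
u² = 25/4·sin²(9*π/2·x) and (u')² = 2025*π^2/16·cos²(9*π/2·x), and each of sin², cos² integrates to L/2 = 1/3 over (0, 2/3).
∫_0^2/3 u² dx = 25/12, so ||u||_L² = 5*sqrt(3)/6.
∫_0^2/3 (u')² dx = 675*π^2/16, so ||u'||_L² = 15*sqrt(3)*π/4.
Ratio ||u||_L² / ||u'||_L² = 2/(9*π).
Sharp Poincaré constant on H^1_0(0, 2/3) is C_P = L/π = 2/(3*π), achieved by sin(3*π/2·x).
This is the k = 3 harmonic; the ratio L/(kπ) is strictly less than C_P = L/π, consistent with the sharp inequality ||u||_L² ≤ C_P ||u'||_L².


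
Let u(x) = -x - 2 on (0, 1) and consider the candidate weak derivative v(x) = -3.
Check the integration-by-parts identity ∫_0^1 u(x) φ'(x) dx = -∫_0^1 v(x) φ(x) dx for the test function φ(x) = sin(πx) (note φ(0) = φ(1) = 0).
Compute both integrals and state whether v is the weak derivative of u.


LHS = 2/π, RHS = 6/π. No, v is not the weak derivative of u.

u(x) = -x - 2, classical derivative u'(x) = -1.
φ(x) = sin(πx), so φ'(x) = π*cos(π*x).
Note φ(0) = φ(1) = 0, so the boundary term u·φ vanishes.
LHS = ∫_0^1 u(x) φ'(x) dx = ∫_0^1 (-π*x*cos(π*x) - 2*π*cos(π*x)) dx. Term by term:
  ∫_0^1 -2*π*cos(π*x) dx = 0;  ∫_0^1 -π*x*cos(π*x) dx = 2/π.
Sum: 0 + 2/π = 2/π.
So LHS = 2/π.
∫_0^1 v(x) φ(x) dx = ∫_0^1 (-3*sin(π*x)) dx. Term by term:
  ∫_0^1 -3*sin(π*x) dx = -6/π.
So RHS = -∫_0^1 v(x) φ(x) dx = 6/π.
LHS − RHS = -4/π ≠ 0, so the identity fails.
(For a valid weak derivative the identity must hold for EVERY test function, in particular this one. The failure shows v is NOT the weak derivative of u.)
Correct weak derivative would be u'(x) = -1.


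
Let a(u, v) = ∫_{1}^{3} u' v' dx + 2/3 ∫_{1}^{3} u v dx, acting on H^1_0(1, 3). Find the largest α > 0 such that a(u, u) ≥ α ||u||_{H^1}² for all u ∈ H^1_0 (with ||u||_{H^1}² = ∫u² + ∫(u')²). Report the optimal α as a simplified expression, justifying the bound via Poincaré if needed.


α = (8/3 + π^2)/(4 + π^2)

Coercivity of a(·,·) on H^1_0(1, 3) means a(u, u) ≥ α ||u||_{H^1}² for every u ∈ H^1_0.
The interval has length L = 2, and Poincaré/coercivity depend only on L. Here a(u, u) = ∫(u')² + (2/3)·∫u².
Here 0 < c = 2/3 < 1. The condition a(u,u) ≥ α||u||_{H^1}² reads (1−α)∫(u')² ≥ (α−c)∫u². Any admissible α is ≤ 1 (rapidly oscillating u have ∫u²/∫(u')² → 0), and α = 1 would force 0 ≥ (1−c)∫u², impossible since c < 1; so 1−α > 0. By the sharp Poincaré inequality on H^1_0 of an interval of length L, ∫(u')² ≥ (π/L)²∫u² with equality for the first sine mode sin(π(x−x₀)/L) (x₀ the left endpoint), so the inequality holds for all u iff (1−α)(π/L)² ≥ α − c, i.e. α ≤ ((π/L)² + c)/((π/L)² + 1) = (1 + c(L/π)²)/(1 + (L/π)²). With (π/L)² = π^2/4 and c = 2/3, the largest admissible constant is α = ((π/L)² + c)/((π/L)² + 1).
Simplifying, α = (8/3 + π^2)/(4 + π^2).


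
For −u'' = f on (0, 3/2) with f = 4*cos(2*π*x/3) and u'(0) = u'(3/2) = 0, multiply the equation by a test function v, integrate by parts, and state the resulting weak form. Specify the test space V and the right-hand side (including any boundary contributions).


V = H^1(0, 3/2) (no boundary constraint on v; u is determined up to an additive constant); weak form: ∫_0^3/2 u'v' dx = ∫_0^3/2 (4*cos(2*π*x/3)) v dx for all v ∈ V.

Multiply both sides by a test function v and integrate from 0 to 3/2:
  ∫_0^3/2 −u''(x) v(x) dx = ∫_0^3/2 f(x) v(x) dx.
Integrate the LHS by parts once:
  ∫_0^3/2 −u'' v dx = −[u'(x) v(x)]_0^3/2 + ∫_0^3/2 u'(x) v'(x) dx.
Thus ∫_0^3/2 u'(x) v'(x) dx = ∫_0^3/2 f(x) v(x) dx + [u'(x) v(x)]_0^3/2.
Choose V so that boundary terms are either known or forced to vanish.
u has homogeneous Neumann: u'(0) = u'(3/2) = 0. So [u' v]_0^3/2 = 0·v(3/2) − 0·v(0) = 0 for any v; take V = H^1(0, 3/2).
Weak formulation: find u (satisfying any essential BC) such that ∫_0^3/2 u'(x) v'(x) dx = ∫_0^3/2 f v dx for all v ∈ V (homogeneous Neumann, so boundary terms vanish).
Substituting f(x) = 4*cos(2*π*x/3), the right-hand side is ∫_0^3/2 (4*cos(2*π*x/3)) v dx.
Compatibility check (pure Neumann): taking v ≡ 1 ∈ V gives 0 = ∫_0^3/2 f dx + (0) − (0), i.e. ∫_0^3/2 f dx must equal u'(0) − u'(3/2) = 0. Indeed ∫_0^3/2 (4*cos(2*π*x/3)) dx = 0, so the data are compatible. The solution is then unique only up to an additive constant (fix it e.g. by requiring ∫_0^3/2 u dx = 0).


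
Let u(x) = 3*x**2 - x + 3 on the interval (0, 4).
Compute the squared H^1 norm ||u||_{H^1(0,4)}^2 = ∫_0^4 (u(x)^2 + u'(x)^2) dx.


||u||_{H^1}^2 = 37928/15

The H^1 norm (squared) on an interval (0, L) is
  ||u||_{H^1}^2 = ∫_0^L u(x)^2 dx + ∫_0^L u'(x)^2 dx.
Compute u'(x) = 6*x - 1.
Then u(x)^2 = 9*x**4 - 6*x**3 + 19*x**2 - 6*x + 9 and u'(x)^2 = 36*x**2 - 12*x + 1.
Integrate each monomial from 0 to 4 using ∫_0^4 c·x^n dx = c·4^(n+1)/(n+1):
  ∫_0^4 u(x)^2 dx = ∫_0^4 (9*x^4 - 6*x^3 + 19*x^2 - 6*x + 9) dx. Term by term:
    ∫_0^4 9*x^4 dx = 9216/5;  ∫_0^4 -6*x^3 dx = -384;  ∫_0^4 19*x^2 dx = 1216/3;
    ∫_0^4 -6*x dx = -48;  ∫_0^4 9 dx = 36.
  Sum: 9216/5 − 384 + 1216/3 − 48 + 36 = 27788/15.
  ∫_0^4 u'(x)^2 dx = ∫_0^4 (36*x^2 - 12*x + 1) dx. Term by term:
    ∫_0^4 36*x^2 dx = 768;  ∫_0^4 -12*x dx = -96;  ∫_0^4 1 dx = 4.
  Sum: 768 − 96 + 4 = 676.
Adding: ||u||_{H^1}^2 = 27788/15 + 676 = 37928/15.


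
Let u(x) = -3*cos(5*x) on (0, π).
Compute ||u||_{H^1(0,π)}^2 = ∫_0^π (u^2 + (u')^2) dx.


||u||_{H^1(0,π)}^2 = 117*π

u'(x) = 15*sin(5*x).
Expand u² and (u')² and integrate term by term on (0, π), using: for integers n ≥ 1, ∫_0^π sin²(nx) dx = ∫_0^π cos²(nx) dx = π/2; for n ≠ n', ∫_0^π sin(nx)sin(n'x) dx = ∫_0^π cos(nx)cos(n'x) dx = 0; and by product-to-sum, ∫_0^π sin(nx)cos(n'x) dx = ½∫_0^π [sin((n+n')x) + sin((n−n')x)] dx, which is 0 when n+n' is even and 2n/(n²−n'²) when n+n' is odd (it need not vanish on (0, π)).
  u² squared terms: (-3)²·∫cos(5x)² dx = 9·π/2 = 9*π/2.
  So ∫_0^π u² dx = 9*π/2.
  (u')² squared terms: (15)²·∫sin(5x)² dx = 225·π/2 = 225*π/2.
  So ∫_0^π (u')² dx = 225*π/2.
||u||_{H^1}^2 = (9*π/2) + (225*π/2) = 117*π.


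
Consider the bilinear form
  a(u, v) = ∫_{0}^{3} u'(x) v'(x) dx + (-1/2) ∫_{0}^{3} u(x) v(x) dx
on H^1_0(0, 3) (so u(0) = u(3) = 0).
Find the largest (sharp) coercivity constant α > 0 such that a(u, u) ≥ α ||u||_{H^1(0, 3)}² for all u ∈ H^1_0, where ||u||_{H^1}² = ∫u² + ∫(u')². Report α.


α = (-9/2 + π^2)/(9 + π^2)

Coercivity of a(·,·) on H^1_0(0, 3) means a(u, u) ≥ α ||u||_{H^1}² for every u ∈ H^1_0.
The interval has length L = 3, and Poincaré/coercivity depend only on L. Here a(u, u) = ∫(u')² + (-1/2)·∫u².
Here c = -1/2 < 0 with |c| < (π/L)² = π^2/9, so coercivity still holds. The condition a(u,u) ≥ α||u||_{H^1}² reads (1−α)∫(u')² ≥ (α−c)∫u². Any admissible α is ≤ 1 (rapidly oscillating u have ∫u²/∫(u')² → 0), and α = 1 would force 0 ≥ (1−c)∫u², impossible since c < 1; so 1−α > 0. By the sharp Poincaré inequality on H^1_0 of an interval of length L, ∫(u')² ≥ (π/L)²∫u² with equality for the first sine mode sin(π(x−x₀)/L) (x₀ the left endpoint), so the inequality holds for all u iff (1−α)(π/L)² ≥ α − c, i.e. α ≤ ((π/L)² + c)/((π/L)² + 1) = (1 + c(L/π)²)/(1 + (L/π)²). (Direct route, valid since c ≤ 0: Poincaré gives c∫u² ≥ c(L/π)²∫(u')², so a(u,u) ≥ (1 + c(L/π)²)∫(u')², while ||u||_{H^1}² ≤ (1 + (L/π)²)∫(u')²; dividing yields the same α.) With (π/L)² = π^2/9 and c = -1/2, the largest admissible constant is α = ((π/L)² + c)/((π/L)² + 1).
Simplifying, α = (-9/2 + π^2)/(9 + π^2).


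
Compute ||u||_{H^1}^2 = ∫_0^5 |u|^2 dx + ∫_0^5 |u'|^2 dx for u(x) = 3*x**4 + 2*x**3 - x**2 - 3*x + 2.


||u||_{H^1}^2 = 92837740/21

The H^1 norm (squared) on an interval (0, L) is
  ||u||_{H^1}^2 = ∫_0^L u(x)^2 dx + ∫_0^L u'(x)^2 dx.
Compute u'(x) = 12*x**3 + 6*x**2 - 2*x - 3.
Then u(x)^2 = 9*x**8 + 12*x**7 - 2*x**6 - 22*x**5 + x**4 + 14*x**3 + 5*x**2 - 12*x + 4 and u'(x)^2 = 144*x**6 + 144*x**5 - 12*x**4 - 96*x**3 - 32*x**2 + 12*x + 9.
Integrate each monomial from 0 to 5 using ∫_0^5 c·x^n dx = c·5^(n+1)/(n+1):
  ∫_0^5 u(x)^2 dx = ∫_0^5 (9*x^8 + 12*x^7 - 2*x^6 - 22*x^5 + x^4 + 14*x^3 + 5*x^2 - 12*x + 4) dx. Term by term:
    ∫_0^5 9*x^8 dx = 1953125;  ∫_0^5 12*x^7 dx = 1171875/2;  ∫_0^5 -2*x^6 dx = -156250/7;
    ∫_0^5 -22*x^5 dx = -171875/3;  ∫_0^5 x^4 dx = 625;  ∫_0^5 14*x^3 dx = 4375/2;
    ∫_0^5 5*x^2 dx = 625/3;  ∫_0^5 -12*x dx = -150;  ∫_0^5 4 dx = 20.
  Sum: 1953125 + 1171875/2 − 156250/7 − 171875/3 + 625 + 4375/2 + 625/3 − 150 + 20 = 51709145/21.
  ∫_0^5 u'(x)^2 dx = ∫_0^5 (144*x^6 + 144*x^5 - 12*x^4 - 96*x^3 - 32*x^2 + 12*x + 9) dx. Term by term:
    ∫_0^5 144*x^6 dx = 11250000/7;  ∫_0^5 144*x^5 dx = 375000;  ∫_0^5 -12*x^4 dx = -7500;
    ∫_0^5 -96*x^3 dx = -15000;  ∫_0^5 -32*x^2 dx = -4000/3;  ∫_0^5 12*x dx = 150;
    ∫_0^5 9 dx = 45.
  Sum: 11250000/7 + 375000 − 7500 − 15000 − 4000/3 + 150 + 45 = 41128595/21.
Adding: ||u||_{H^1}^2 = 51709145/21 + 41128595/21 = 92837740/21.
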